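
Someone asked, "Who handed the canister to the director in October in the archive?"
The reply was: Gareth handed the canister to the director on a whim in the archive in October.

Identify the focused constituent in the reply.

The wh-word "who" asks about the subject (agent).
In the answer, "the canister", "to the director", "in the archive" and "in October" are given — repeated from the question.
"on a whim" is also new, but it specifies the manner, which is not what the question asks about — so it is not the focus.
The constituent filling the subject (agent) gap is "Gareth"; that is the focus.

Gareth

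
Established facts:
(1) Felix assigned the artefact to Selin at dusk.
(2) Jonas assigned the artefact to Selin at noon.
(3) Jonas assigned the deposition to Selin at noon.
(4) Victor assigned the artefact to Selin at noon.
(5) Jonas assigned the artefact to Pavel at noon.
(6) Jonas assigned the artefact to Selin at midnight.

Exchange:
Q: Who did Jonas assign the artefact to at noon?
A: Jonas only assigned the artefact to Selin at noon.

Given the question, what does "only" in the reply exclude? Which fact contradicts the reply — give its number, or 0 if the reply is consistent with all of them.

Answering "Who did ... to ...?" puts focus on the recipient — here, "Selin".
"Only" then excludes alternative recipients while the background — same agent, thing, setting (Jonas / the artefact / at noon) — is held fixed.
Fact (5) shares the background with a different recipient (Pavel) — counterexample.
(Fact (3) would refute a reading with focus on the thing — but that is not what the question asks.)

5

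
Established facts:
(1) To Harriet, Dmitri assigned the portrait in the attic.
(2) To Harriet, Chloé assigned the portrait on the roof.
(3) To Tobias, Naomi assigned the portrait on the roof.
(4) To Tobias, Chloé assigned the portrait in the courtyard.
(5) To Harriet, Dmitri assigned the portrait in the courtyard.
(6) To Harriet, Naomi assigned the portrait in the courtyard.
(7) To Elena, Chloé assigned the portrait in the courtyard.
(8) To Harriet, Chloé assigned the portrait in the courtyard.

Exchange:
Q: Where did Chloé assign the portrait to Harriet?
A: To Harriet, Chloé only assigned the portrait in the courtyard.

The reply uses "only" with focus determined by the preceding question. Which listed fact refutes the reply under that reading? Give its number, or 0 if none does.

Answering "Where did ...?" puts focus on the setting — here, "in the courtyard".
So "only" ranges over settings; the rest (agent = Chloé, thing = the portrait, recipient = Harriet) is presupposed.
Fact (2) shares the background with a different setting (on the roof) — counterexample.
(Fact (4) would refute a reading with focus on the recipient — but that is not what the question asks.)

2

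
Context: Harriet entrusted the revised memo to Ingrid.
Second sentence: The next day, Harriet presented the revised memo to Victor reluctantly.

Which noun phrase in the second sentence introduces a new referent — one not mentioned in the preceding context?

Victor

"Harriet" and "the revised memo" in the second sentence are given — already mentioned in the context.
"Victor" has no antecedent in the context; it is discourse-new.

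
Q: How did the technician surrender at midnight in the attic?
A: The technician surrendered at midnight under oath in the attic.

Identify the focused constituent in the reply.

The wh-word "how" asks about the manner.
In the answer, "the technician", "at midnight" and "in the attic" are given — repeated from the question.
The constituent filling the manner gap is "under oath"; that is the focus and would carry nuclear stress.

under oath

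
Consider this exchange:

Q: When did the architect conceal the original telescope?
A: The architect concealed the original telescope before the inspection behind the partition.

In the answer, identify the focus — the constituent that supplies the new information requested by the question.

before the inspection

The wh-word "when" asks about the time.
In the answer, "the architect" and "the original telescope" are given — repeated from the question.
"behind the partition" is also new, but it specifies the location, which is not what the question asks about — so it is not the focus.
The constituent filling the time gap is "before the inspection"; that is the focus.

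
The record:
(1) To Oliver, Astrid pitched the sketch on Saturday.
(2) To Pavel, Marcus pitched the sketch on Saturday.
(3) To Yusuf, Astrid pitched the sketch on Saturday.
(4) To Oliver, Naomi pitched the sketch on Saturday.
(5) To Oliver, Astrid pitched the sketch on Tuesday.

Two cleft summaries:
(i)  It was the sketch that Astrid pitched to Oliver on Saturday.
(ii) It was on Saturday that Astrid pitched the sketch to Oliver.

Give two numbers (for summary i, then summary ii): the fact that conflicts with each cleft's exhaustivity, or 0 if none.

(i): focus "the sketch". No fact shares same agent, recipient, setting (Astrid / Oliver / on Saturday) with a different thing. 0.
(ii): focus "on Saturday". Looking for same agent, thing, recipient (Astrid / the sketch / Oliver) with some other setting — fact (5) has on Tuesday there. Refuted.

0, 5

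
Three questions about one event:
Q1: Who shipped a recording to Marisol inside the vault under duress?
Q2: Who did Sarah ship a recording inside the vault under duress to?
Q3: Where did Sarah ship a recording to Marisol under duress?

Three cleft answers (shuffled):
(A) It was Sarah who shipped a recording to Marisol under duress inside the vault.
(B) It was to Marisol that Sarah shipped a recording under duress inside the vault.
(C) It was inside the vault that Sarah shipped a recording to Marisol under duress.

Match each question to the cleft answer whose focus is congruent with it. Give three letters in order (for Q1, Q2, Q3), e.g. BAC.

ABC

Q1 asks about the subject (agent); cleft (A) focuses "Sarah", which is the subject (agent) — so Q1 → A.
Q2 asks about the recipient; cleft (B) focuses "to Marisol", which is the recipient — so Q2 → B.
Q3 asks about the location; cleft (C) focuses "inside the vault", which is the location — so Q3 → C.
Mapping: Q1→A, Q2→B, Q3→C.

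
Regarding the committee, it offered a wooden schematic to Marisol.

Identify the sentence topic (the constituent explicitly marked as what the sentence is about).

The construction explicitly marks "the committee" as what the sentence is about — the topic.
The remainder of the clause is the comment (what is said about the topic).

the committee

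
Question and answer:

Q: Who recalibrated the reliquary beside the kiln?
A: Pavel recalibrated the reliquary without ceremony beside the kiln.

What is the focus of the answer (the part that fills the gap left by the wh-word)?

The wh-word "who" asks about the subject (agent).
In the answer, "the reliquary" and "beside the kiln" are given — repeated from the question.
"without ceremony" is also new, but it specifies the manner, which is not what the question asks about — so it is not the focus.
The constituent filling the subject (agent) gap is "Pavel"; that is the focus.

Pavel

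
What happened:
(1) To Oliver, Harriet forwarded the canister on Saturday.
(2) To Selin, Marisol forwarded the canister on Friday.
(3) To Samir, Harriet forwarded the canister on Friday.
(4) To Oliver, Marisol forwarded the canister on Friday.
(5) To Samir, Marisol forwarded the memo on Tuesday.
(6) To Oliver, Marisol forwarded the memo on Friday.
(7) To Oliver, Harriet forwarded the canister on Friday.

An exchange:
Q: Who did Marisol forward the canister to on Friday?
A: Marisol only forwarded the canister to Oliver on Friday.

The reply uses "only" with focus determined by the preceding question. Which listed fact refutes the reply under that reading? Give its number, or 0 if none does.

2

The question "Who did ... to ...?" targets the recipient, so in the reply the focus falls on "Oliver".
"Only" then excludes alternative recipients while the background — Marisol as agent and the canister as thing and on Friday as setting — is held fixed.
Fact (2) shares the background with a different recipient (Selin) — counterexample.
(Fact (6) would refute a reading with focus on the thing — but that is not what the question asks.)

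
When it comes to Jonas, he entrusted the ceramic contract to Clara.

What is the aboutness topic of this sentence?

The construction explicitly marks "Jonas" as what the sentence is about — the topic.
The remainder of the clause is the comment (what is said about the topic).

Jonas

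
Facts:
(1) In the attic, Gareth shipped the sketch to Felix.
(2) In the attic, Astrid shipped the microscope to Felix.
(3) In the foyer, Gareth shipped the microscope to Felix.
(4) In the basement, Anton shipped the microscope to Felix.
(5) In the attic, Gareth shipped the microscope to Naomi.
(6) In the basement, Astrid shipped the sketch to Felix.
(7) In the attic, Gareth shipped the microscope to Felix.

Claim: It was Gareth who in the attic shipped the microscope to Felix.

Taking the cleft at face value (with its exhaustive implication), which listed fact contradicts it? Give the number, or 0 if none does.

The cleft puts "Gareth" in focus and presupposes the open proposition with thing = the microscope, recipient = Felix, setting = in the attic.
Exhaustivity: Gareth is the only agent satisfying that background.
Fact (2) shares the background but with agent = Astrid; exhaustivity is violated.

2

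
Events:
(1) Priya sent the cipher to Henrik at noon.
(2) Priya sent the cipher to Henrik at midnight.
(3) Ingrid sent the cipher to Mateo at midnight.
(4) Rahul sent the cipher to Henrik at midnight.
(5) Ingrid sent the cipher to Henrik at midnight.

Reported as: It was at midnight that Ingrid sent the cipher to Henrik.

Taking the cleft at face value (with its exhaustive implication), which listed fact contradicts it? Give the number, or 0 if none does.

0

Focus of the cleft: "at midnight" (the setting). Presupposed background: Ingrid as agent and the cipher as thing and Henrik as recipient.
Exhaustivity: at midnight is the only setting satisfying that background.
Every other fact differs from the presupposition on some backgrounded slot, so none challenges the exhaustivity.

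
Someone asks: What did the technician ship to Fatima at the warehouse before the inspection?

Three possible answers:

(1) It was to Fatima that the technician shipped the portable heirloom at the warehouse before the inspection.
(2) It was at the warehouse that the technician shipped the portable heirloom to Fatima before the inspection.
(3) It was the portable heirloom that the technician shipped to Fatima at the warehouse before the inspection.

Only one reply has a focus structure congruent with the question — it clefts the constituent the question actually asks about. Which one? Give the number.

The question word "what" targets the direct object.
Option (1) clefts "to Fatima" — the recipient, not what was asked.
Option (2) clefts "at the warehouse" — the location, not what was asked.
Option (3) clefts "the portable heirloom" — that matches what the question asks about.
So the congruent reply is (3).

3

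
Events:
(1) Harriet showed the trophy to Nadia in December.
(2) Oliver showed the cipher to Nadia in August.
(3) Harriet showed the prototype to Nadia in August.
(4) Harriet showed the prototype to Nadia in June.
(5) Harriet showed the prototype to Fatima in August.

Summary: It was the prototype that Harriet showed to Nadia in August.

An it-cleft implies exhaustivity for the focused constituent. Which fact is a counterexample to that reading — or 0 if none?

0

Focus of the cleft: "the prototype" (the thing). Presupposed background: agent = Harriet, recipient = Nadia, setting = in August.
The exhaustive reading says no other thing fits that background.
Every other fact differs from the presupposition on some backgrounded slot, so none challenges the exhaustivity.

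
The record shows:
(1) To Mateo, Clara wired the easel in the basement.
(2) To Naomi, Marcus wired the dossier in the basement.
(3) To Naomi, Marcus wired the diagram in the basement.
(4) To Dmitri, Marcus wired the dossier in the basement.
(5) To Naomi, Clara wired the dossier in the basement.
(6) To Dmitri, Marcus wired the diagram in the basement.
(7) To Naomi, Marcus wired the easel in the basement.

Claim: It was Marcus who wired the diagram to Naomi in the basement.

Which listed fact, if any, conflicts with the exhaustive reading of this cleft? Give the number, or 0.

0

The cleft puts "Marcus" in focus and presupposes the open proposition with thing = the diagram, recipient = Naomi, setting = in the basement.
The exhaustive reading says no other agent fits that background.
Every other fact differs from the presupposition on some backgrounded slot, so none challenges the exhaustivity.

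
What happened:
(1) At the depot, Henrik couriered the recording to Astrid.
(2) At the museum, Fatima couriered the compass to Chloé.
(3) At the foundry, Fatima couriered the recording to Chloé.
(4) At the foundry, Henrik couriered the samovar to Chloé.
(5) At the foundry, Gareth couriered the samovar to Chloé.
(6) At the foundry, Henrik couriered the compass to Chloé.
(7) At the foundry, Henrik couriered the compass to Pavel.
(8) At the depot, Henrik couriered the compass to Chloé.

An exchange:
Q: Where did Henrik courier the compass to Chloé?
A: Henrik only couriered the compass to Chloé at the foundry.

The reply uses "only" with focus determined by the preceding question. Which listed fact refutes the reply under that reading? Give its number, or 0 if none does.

8

Answering "Where did ...?" puts focus on the setting — here, "at the foundry".
So "only" ranges over settings; the rest (agent = Henrik, thing = the compass, recipient = Chloé) is presupposed.
Fact (8) shares the background with a different setting (at the depot) — counterexample.
(Fact (7) would refute a reading with focus on the recipient — but that is not what the question asks.)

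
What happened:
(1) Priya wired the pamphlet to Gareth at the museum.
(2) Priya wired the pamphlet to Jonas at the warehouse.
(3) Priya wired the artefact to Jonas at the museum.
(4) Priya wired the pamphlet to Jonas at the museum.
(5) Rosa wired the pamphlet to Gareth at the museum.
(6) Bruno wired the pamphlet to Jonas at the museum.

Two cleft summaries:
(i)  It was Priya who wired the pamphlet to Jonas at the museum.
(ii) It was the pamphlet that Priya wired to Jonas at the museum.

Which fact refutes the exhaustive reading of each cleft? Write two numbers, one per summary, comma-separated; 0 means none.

6, 3

Summary (i) focuses "Priya" (the agent); background same thing, recipient, setting (the pamphlet / Jonas / at the museum). Fact (6) matches that background with agent = Bruno — refutes (i).
Summary (ii) focuses "the pamphlet" (the thing); background same agent, recipient, setting (Priya / Jonas / at the museum). Fact (3) matches that background with thing = the artefact — refutes (ii).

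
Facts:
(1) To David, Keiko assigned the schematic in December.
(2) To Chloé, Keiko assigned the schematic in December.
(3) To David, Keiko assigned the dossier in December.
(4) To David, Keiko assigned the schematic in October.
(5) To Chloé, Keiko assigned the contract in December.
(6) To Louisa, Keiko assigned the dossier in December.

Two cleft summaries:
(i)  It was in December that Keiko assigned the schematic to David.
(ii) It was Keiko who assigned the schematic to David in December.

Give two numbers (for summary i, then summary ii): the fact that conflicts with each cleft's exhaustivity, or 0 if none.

4, 0

(i): focus "in December". Looking for same agent, thing, recipient (Keiko / the schematic / David) with some other setting — fact (4) has in October there. Refuted.
(ii): focus "Keiko". No fact shares same thing, recipient, setting (the schematic / David / in December) with a different agent. 0.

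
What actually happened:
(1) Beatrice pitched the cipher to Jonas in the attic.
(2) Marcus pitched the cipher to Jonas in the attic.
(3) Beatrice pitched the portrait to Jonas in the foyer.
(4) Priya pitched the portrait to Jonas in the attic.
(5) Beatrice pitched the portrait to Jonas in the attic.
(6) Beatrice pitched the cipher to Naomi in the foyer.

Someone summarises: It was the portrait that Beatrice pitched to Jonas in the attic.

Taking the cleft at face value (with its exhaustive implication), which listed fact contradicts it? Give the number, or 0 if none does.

1

Focus of the cleft: "the portrait" (the thing). Presupposed background: same agent, recipient, setting (Beatrice / Jonas / in the attic).
Exhaustivity: the portrait is the only thing satisfying that background.
Fact (1) shares the background but with thing = the cipher; exhaustivity is violated.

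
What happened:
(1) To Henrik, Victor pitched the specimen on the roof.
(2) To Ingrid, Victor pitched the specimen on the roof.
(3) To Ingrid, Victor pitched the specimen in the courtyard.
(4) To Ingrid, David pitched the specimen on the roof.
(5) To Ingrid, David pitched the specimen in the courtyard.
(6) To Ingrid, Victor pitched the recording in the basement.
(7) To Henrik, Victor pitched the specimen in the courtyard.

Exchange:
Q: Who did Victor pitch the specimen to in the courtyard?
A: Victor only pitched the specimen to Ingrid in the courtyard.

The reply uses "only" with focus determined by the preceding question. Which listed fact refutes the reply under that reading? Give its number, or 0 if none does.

Answering "Who did ... to ...?" puts focus on the recipient — here, "Ingrid".
"Only" then excludes alternative recipients while the background — same agent, thing, setting (Victor / the specimen / in the courtyard) — is held fixed.
Fact (7) keeps same agent, thing, setting (Victor / the specimen / in the courtyard) but has recipient = Henrik; that refutes the reply.
(Fact (2) would refute a reading with focus on the setting — but that is not what the question asks.)

7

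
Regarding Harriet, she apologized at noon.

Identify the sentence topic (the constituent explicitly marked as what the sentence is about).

The construction explicitly marks "Harriet" as what the sentence is about — the topic.
The remainder of the clause is the comment (what is said about the topic).

Harriet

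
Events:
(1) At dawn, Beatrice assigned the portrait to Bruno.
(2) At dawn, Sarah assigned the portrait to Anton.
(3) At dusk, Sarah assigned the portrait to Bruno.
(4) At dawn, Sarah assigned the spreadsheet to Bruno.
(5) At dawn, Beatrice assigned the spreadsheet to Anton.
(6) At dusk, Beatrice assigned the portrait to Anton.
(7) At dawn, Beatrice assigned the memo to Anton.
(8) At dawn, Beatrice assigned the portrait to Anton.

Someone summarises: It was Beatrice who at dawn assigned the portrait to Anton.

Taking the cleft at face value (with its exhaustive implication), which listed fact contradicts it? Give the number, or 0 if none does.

The cleft puts "Beatrice" in focus and presupposes the open proposition with the portrait as thing and Anton as recipient and at dawn as setting.
The exhaustive reading says no other agent fits that background.
But fact (2) also has the portrait as thing and Anton as recipient and at dawn as setting, with agent = Sarah — so the exhaustive reading fails.

2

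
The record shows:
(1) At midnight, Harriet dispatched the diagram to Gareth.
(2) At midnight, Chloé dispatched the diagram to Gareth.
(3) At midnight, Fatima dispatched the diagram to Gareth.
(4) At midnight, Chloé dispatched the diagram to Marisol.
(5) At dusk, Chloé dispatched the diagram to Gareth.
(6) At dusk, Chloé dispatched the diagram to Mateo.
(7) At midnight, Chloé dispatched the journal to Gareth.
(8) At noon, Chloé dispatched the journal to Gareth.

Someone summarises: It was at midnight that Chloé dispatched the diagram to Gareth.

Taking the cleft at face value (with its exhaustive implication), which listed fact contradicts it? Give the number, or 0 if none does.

Focus of the cleft: "at midnight" (the setting). Presupposed background: Chloé as agent and the diagram as thing and Gareth as recipient.
The exhaustive reading says no other setting fits that background.
But fact (5) also has Chloé as agent and the diagram as thing and Gareth as recipient, with setting = at dusk — so the exhaustive reading fails.

5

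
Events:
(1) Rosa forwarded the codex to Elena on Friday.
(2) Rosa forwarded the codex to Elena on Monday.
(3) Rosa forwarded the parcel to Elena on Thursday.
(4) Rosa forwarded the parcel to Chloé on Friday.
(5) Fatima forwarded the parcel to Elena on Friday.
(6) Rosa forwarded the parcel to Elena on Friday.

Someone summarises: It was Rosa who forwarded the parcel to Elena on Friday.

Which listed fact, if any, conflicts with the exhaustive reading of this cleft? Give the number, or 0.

The cleft puts "Rosa" in focus and presupposes the open proposition with same thing, recipient, setting (the parcel / Elena / on Friday).
Exhaustivity: Rosa is the only agent satisfying that background.
Fact (5) shares the background but with agent = Fatima; exhaustivity is violated.

5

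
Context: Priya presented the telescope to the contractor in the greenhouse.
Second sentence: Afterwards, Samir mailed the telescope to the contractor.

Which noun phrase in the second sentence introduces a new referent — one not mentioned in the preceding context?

Samir

"the telescope" and "the contractor" in the second sentence are given — already mentioned in the context.
"Samir" has no antecedent in the context; it is discourse-new.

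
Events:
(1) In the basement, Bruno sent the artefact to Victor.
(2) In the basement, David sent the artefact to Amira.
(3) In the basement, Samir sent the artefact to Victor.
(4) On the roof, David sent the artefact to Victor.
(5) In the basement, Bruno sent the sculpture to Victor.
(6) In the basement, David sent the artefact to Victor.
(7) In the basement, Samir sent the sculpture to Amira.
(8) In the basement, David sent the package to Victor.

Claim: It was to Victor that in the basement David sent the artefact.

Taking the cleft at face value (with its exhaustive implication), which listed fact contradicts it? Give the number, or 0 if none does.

2

The cleft puts "Victor" in focus and presupposes the open proposition with same agent, thing, setting (David / the artefact / in the basement).
The exhaustive reading says no other recipient fits that background.
But fact (2) also has same agent, thing, setting (David / the artefact / in the basement), with recipient = Amira — so the exhaustive reading fails.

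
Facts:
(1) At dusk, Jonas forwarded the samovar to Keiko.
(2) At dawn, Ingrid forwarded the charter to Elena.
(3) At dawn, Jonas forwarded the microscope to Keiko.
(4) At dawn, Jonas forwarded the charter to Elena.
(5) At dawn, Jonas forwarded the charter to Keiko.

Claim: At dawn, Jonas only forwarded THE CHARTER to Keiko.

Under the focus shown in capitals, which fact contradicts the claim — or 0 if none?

3

The capitals mark "the charter" as focus. So "only" rules out other things, with the rest (agent = Jonas, recipient = Keiko, setting = at dawn) as background.
Fact (3) shares the background but differs in thing (the microscope) — a counterexample.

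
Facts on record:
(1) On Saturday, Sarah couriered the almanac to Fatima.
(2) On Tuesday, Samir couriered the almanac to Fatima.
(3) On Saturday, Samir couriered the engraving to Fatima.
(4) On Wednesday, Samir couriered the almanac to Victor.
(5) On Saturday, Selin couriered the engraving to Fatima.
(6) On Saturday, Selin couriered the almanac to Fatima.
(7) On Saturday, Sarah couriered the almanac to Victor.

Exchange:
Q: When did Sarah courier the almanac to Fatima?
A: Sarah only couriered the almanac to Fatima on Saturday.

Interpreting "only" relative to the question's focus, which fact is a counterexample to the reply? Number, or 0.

0

The question "When did ...?" targets the setting, so in the reply the focus falls on "on Saturday".
"Only" then excludes alternative settings while the background — Sarah as agent and the almanac as thing and Fatima as recipient — is held fixed.
No listed fact shares that background with another setting. Nothing contradicts the reply.
(Fact (7) would refute a reading with focus on the recipient — but that is not what the question asks.)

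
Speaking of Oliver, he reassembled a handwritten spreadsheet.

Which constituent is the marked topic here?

Oliver

The construction explicitly marks "Oliver" as what the sentence is about — the topic.
The remainder of the clause is the comment (what is said about the topic).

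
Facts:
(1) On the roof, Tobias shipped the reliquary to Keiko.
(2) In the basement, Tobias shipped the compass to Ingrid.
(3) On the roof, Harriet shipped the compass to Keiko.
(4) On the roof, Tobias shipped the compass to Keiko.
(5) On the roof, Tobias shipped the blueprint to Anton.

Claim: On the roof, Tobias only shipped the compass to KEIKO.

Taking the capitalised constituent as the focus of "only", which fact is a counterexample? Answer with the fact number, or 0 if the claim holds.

Focus (in capitals) is "Keiko" — the recipient. "Only" excludes alternative recipients while holding fixed Tobias as agent and the compass as thing and on the roof as setting.
Every other fact changes something in the background, not just the recipient. Nothing refutes the claim.

0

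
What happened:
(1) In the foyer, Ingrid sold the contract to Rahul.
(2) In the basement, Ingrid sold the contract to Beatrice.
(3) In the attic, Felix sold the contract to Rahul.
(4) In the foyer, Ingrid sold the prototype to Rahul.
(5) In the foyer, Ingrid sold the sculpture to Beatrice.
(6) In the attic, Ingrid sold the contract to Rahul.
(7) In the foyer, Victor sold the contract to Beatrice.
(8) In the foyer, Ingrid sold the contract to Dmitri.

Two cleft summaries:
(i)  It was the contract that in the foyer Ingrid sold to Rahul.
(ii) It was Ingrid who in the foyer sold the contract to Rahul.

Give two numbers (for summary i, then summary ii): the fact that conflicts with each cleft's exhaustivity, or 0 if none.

Summary (i) focuses "the contract" (the thing); background same agent, recipient, setting (Ingrid / Rahul / in the foyer). Fact (4) matches that background with thing = the prototype — refutes (i).
Summary (ii) focuses "Ingrid" (the agent); background same thing, recipient, setting (the contract / Rahul / in the foyer). No fact matches that background with a different agent, so 0.

4, 0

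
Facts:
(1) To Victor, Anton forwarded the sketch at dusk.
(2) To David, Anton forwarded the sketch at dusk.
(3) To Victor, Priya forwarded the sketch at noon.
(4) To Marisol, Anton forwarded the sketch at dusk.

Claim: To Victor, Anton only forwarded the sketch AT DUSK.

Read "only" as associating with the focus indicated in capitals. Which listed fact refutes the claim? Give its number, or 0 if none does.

The capitals mark "at dusk" as focus. So "only" rules out other settings, with the rest (same agent, thing, recipient (Anton / the sketch / Victor)) as background.
Every other fact changes something in the background, not just the setting. Nothing refutes the claim.

0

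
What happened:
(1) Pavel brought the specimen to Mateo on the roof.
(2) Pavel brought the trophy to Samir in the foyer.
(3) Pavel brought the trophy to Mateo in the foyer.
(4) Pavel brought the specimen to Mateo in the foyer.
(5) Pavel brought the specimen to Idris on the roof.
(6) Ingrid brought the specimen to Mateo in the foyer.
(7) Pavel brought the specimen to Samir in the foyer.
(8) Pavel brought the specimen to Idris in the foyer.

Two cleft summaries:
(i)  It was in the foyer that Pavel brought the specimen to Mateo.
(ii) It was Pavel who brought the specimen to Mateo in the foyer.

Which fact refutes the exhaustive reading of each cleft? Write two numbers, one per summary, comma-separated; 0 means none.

(i): focus "in the foyer". Looking for same agent, thing, recipient (Pavel / the specimen / Mateo) with some other setting — fact (1) has on the roof there. Refuted.
(ii): focus "Pavel". Looking for same thing, recipient, setting (the specimen / Mateo / in the foyer) with some other agent — fact (6) has Ingrid there. Refuted.

1, 6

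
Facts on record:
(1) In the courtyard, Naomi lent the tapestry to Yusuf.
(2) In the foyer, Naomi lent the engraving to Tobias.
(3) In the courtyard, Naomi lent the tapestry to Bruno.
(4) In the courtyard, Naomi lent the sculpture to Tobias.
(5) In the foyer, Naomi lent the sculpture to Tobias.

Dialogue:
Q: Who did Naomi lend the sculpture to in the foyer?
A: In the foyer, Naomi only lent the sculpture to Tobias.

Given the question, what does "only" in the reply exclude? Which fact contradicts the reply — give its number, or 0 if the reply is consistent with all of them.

0

Answering "Who did ... to ...?" puts focus on the recipient — here, "Tobias".
"Only" then excludes alternative recipients while the background — Naomi as agent and the sculpture as thing and in the foyer as setting — is held fixed.
No fact keeps Naomi as agent and the sculpture as thing and in the foyer as setting while changing the recipient; every other fact differs on something backgrounded. The reply stands.
(Fact (4) would refute a reading with focus on the setting — but that is not what the question asks.)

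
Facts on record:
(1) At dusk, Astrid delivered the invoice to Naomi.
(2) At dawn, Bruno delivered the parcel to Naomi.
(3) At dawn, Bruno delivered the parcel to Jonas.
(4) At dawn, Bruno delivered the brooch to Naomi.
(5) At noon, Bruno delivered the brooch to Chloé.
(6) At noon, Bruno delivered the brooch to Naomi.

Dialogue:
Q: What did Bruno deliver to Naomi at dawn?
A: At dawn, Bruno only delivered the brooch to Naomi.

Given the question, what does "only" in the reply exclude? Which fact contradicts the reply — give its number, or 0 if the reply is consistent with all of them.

The question "What did ...?" targets the thing, so in the reply the focus falls on "the brooch".
"Only" then excludes alternative things while the background — Bruno as agent and Naomi as recipient and at dawn as setting — is held fixed.
Fact (2) keeps Bruno as agent and Naomi as recipient and at dawn as setting but has thing = the parcel; that refutes the reply.
(Fact (6) would refute a reading with focus on the setting — but that is not what the question asks.)

2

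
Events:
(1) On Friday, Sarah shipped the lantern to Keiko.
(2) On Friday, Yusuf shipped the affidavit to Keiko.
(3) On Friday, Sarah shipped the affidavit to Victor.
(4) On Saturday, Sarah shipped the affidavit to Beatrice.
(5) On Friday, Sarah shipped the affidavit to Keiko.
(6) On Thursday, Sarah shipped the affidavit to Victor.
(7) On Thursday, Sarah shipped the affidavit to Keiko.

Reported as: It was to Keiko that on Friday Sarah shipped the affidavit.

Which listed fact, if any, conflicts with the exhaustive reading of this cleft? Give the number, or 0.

Focus of the cleft: "Keiko" (the recipient). Presupposed background: Sarah as agent and the affidavit as thing and on Friday as setting.
The exhaustive reading says no other recipient fits that background.
But fact (3) also has Sarah as agent and the affidavit as thing and on Friday as setting, with recipient = Victor — so the exhaustive reading fails.

3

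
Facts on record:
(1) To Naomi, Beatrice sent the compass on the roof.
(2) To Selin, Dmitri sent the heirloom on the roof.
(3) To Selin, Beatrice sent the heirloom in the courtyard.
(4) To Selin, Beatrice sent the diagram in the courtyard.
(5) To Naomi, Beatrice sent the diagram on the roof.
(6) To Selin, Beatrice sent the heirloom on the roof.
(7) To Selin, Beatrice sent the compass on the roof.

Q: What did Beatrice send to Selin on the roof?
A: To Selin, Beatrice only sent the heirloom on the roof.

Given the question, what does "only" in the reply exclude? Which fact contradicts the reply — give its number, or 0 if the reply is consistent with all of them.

7

Answering "What did ...?" puts focus on the thing — here, "the heirloom".
"Only" then excludes alternative things while the background — Beatrice as agent and Selin as recipient and on the roof as setting — is held fixed.
Fact (7) keeps Beatrice as agent and Selin as recipient and on the roof as setting but has thing = the compass; that refutes the reply.
(Fact (3) would refute a reading with focus on the setting — but that is not what the question asks.)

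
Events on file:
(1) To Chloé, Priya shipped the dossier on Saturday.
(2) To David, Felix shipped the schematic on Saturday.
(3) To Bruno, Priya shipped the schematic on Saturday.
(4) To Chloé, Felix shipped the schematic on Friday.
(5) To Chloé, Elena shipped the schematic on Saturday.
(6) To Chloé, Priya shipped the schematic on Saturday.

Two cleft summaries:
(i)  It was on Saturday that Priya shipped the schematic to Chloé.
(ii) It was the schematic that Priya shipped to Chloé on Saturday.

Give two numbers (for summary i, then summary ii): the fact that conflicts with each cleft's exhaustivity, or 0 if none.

0, 1

(i): focus "on Saturday". No fact shares Priya as agent and the schematic as thing and Chloé as recipient with a different setting. 0.
(ii): focus "the schematic". Looking for Priya as agent and Chloé as recipient and on Saturday as setting with some other thing — fact (1) has the dossier there. Refuted.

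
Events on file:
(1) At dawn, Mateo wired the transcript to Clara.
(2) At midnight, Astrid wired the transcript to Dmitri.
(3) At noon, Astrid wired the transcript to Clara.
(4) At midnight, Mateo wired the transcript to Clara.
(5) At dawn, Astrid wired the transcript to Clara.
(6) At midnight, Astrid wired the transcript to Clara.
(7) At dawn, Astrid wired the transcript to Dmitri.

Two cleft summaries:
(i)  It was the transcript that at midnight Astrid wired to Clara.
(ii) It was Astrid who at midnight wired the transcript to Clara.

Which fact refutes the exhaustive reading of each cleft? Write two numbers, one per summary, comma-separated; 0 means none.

(i): focus "the transcript". No fact shares same agent, recipient, setting (Astrid / Clara / at midnight) with a different thing. 0.
(ii): focus "Astrid". Looking for same thing, recipient, setting (the transcript / Clara / at midnight) with some other agent — fact (4) has Mateo there. Refuted.

0, 4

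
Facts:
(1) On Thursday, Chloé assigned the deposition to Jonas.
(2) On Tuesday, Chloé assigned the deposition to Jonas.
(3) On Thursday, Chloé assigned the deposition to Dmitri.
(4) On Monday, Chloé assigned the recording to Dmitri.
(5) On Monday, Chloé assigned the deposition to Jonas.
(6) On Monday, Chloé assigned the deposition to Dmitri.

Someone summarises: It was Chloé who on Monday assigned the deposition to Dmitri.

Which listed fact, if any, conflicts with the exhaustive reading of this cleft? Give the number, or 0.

0

The cleft puts "Chloé" in focus and presupposes the open proposition with thing = the deposition, recipient = Dmitri, setting = on Monday.
Exhaustivity: Chloé is the only agent satisfying that background.
No listed fact matches the background with a different agent. Exhaustivity holds.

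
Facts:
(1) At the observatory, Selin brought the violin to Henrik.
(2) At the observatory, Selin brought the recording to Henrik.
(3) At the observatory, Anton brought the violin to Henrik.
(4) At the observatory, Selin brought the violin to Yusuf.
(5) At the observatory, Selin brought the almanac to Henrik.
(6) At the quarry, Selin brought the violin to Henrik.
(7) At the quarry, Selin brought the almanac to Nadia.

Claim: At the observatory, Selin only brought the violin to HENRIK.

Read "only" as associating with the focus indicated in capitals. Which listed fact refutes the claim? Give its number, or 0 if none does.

4

The capitals mark "Henrik" as focus. So "only" rules out other recipients, with the rest (agent = Selin, thing = the violin, setting = at the observatory) as background.
Fact (4) shares the background but differs in recipient (Yusuf) — a counterexample.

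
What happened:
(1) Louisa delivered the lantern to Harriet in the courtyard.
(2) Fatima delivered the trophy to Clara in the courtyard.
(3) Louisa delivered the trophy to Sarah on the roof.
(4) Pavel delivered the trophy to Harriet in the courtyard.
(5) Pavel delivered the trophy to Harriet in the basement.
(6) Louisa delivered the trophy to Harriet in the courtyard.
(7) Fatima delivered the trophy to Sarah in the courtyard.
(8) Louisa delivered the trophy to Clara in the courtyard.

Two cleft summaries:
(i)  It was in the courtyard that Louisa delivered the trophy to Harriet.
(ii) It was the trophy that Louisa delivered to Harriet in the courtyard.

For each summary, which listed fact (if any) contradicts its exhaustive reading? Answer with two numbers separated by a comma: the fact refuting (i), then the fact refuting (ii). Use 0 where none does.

0, 1

Summary (i) focuses "in the courtyard" (the setting); background Louisa as agent and the trophy as thing and Harriet as recipient. No fact matches that background with a different setting, so 0.
Summary (ii) focuses "the trophy" (the thing); background Louisa as agent and Harriet as recipient and in the courtyard as setting. Fact (1) matches that background with thing = the lantern — refutes (ii).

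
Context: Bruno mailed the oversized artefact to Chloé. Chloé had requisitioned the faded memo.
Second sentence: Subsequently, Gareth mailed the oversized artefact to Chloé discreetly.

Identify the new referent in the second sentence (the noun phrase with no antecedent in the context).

"the oversized artefact" and "Chloé" in the second sentence are given — already mentioned in the context.
"Gareth" has no antecedent in the context; it is discourse-new.

Gareth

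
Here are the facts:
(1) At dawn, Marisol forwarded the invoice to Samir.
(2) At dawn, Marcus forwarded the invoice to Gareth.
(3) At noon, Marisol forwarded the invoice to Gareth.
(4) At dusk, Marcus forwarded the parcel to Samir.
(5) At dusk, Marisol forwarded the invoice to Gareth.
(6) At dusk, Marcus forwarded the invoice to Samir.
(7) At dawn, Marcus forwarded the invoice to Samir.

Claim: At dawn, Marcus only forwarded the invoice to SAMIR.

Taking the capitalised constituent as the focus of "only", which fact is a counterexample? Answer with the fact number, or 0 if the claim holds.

2

The capitals mark "Samir" as focus. So "only" rules out other recipients, with the rest (Marcus as agent and the invoice as thing and at dawn as setting) as background.
Fact (2) matches on Marcus as agent and the invoice as thing and at dawn as setting, but has recipient = Gareth instead. That refutes the claim.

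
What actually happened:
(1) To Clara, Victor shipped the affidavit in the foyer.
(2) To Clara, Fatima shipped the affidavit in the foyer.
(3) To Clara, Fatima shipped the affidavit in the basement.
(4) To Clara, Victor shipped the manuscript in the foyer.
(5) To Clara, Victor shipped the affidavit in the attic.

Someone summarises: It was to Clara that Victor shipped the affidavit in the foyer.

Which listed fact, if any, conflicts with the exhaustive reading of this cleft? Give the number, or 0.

0

Focus of the cleft: "Clara" (the recipient). Presupposed background: agent = Victor, thing = the affidavit, setting = in the foyer.
Exhaustivity: Clara is the only recipient satisfying that background.
Every other fact differs from the presupposition on some backgrounded slot, so none challenges the exhaustivity.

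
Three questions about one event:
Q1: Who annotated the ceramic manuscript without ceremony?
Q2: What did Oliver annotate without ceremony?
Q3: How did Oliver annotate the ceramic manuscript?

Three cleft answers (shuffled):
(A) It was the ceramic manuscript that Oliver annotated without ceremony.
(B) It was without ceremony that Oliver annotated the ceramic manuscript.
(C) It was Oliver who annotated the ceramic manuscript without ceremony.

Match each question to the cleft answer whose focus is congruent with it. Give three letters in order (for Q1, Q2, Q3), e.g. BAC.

CAB

Q1 asks about the subject (agent); cleft (C) focuses "Oliver", which is the subject (agent) — so Q1 → C.
Q2 asks about the direct object; cleft (A) focuses "the ceramic manuscript", which is the direct object — so Q2 → A.
Q3 asks about the manner; cleft (B) focuses "without ceremony", which is the manner — so Q3 → B.
Mapping: Q1→C, Q2→A, Q3→B.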